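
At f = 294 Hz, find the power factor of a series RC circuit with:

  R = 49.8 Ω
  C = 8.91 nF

Step 1 — Angular frequency: ω = 2π·f = 2π·294 = 1847 rad/s.
Step 2 — Component impedances:
  R: Z = R = 49.8 Ω
  C: Z = 1/(jωC) = -j/(ω·C) = 0 - j6.076e+04 Ω
Step 3 — Series combination: Z_total = R + C = 49.8 - j6.076e+04 Ω = 6.076e+04∠-90.0° Ω.
Step 4 — Power factor: PF = cos(φ) = Re(Z)/|Z| = 49.8/60757 = 0.0008197.
Step 5 — Type: Im(Z) = -6.076e+04 ⇒ leading (phase φ = -90.0°).

PF = 0.0008197 (leading, φ = -90.0°)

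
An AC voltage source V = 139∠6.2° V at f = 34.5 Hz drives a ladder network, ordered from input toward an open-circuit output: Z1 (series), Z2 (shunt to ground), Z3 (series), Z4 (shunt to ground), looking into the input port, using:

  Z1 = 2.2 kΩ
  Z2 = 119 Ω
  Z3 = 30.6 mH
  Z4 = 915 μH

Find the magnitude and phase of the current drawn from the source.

Step 1 — Angular frequency: ω = 2π·f = 2π·34.5 = 216.8 rad/s.
Step 2 — Component impedances:
  Z1: Z = R = 2200 Ω
  Z2: Z = R = 119 Ω
  Z3: Z = jωL = j·216.8·0.0306 = 0 + j6.633 Ω
  Z4: Z = jωL = j·216.8·0.000915 = 0 + j0.1983 Ω
Step 3 — Ladder network (open output): work backward from the far end, alternating series and parallel combinations. Z_in = 2200 + j6.809 Ω = 2200∠0.2° Ω.
Step 4 — Source phasor: V = 139∠6.2° V = 138.2 + j15.01 V.
Step 5 — Ohm's law: I = V / Z_total = (138.2 + j15.01) / (2200 + j6.809) = 0.06282 + j0.006628 A.
Step 6 — Convert to polar: |I| = 0.06317 A, ∠I = 6.0°.

I = 0.06317∠6.0° A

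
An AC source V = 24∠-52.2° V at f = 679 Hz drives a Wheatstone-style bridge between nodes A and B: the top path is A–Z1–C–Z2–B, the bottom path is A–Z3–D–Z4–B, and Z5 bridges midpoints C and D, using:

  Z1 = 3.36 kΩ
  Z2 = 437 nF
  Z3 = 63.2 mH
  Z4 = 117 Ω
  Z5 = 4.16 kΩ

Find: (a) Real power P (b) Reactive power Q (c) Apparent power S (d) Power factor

Step 1 — Angular frequency: ω = 2π·f = 2π·679 = 4266 rad/s.
Step 2 — Component impedances:
  Z1: Z = R = 3360 Ω
  Z2: Z = 1/(jωC) = -j/(ω·C) = 0 - j536.4 Ω
  Z3: Z = jωL = j·4266·0.0632 = 0 + j269.6 Ω
  Z4: Z = R = 117 Ω
  Z5: Z = R = 4160 Ω
Step 3 — Bridge requires nodal analysis (the Z5 bridge couples midpoints C and D, so the two paths cannot be reduced to a simple series/parallel combination). Setting node B to ground and injecting 1 A at node A, the 3-node admittance system at A, C, D solves to V_A = Z_AB = 134.1 + j252.6 Ω = 286∠62.0° Ω.
Step 4 — Source phasor: V = 24∠-52.2° V = 14.71 - j18.96 V.
Step 5 — Current: I = V / Z = -0.03444 - j0.07653 A = 0.08392∠-114.2° A.
Step 6 — Complex power: S = V·I* = 0.9447 + j1.779 VA.
Step 7 — Real power: P = Re(S) = 0.9447 W.
Step 8 — Reactive power: Q = Im(S) = 1.779 VAR.
Step 9 — Apparent power: |S| = 2.014 VA.
Step 10 — Power factor: PF = P/|S| = 0.469 (lagging).

(a) P = 0.9447 W  (b) Q = 1.779 VAR  (c) S = 2.014 VA  (d) PF = 0.469 (lagging)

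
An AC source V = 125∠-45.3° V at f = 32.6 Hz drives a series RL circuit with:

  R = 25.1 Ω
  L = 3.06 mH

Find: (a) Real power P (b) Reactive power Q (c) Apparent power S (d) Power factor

Step 1 — Angular frequency: ω = 2π·f = 2π·32.6 = 204.8 rad/s.
Step 2 — Component impedances:
  R: Z = R = 25.1 Ω
  L: Z = jωL = j·204.8·0.00306 = 0 + j0.6268 Ω
Step 3 — Series combination: Z_total = R + L = 25.1 + j0.6268 Ω = 25.11∠1.4° Ω.
Step 4 — Source phasor: V = 125∠-45.3° V = 87.92 - j88.85 V.
Step 5 — Current: I = V / Z = 3.412 - j3.625 A = 4.979∠-46.7° A.
Step 6 — Complex power: S = V·I* = 622.1 + j15.54 VA.
Step 7 — Real power: P = Re(S) = 622.1 W.
Step 8 — Reactive power: Q = Im(S) = 15.54 VAR.
Step 9 — Apparent power: |S| = 622.3 VA.
Step 10 — Power factor: PF = P/|S| = 0.9997 (lagging).

(a) P = 622.1 W  (b) Q = 15.54 VAR  (c) S = 622.3 VA  (d) PF = 0.9997 (lagging)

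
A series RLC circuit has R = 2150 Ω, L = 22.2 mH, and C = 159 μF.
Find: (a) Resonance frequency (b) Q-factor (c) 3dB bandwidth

Step 1 — Resonance condition Im(Z)=0 gives ω₀ = 1/√(LC).
Step 2 — ω₀ = 1/√(0.0222·0.000159) = 532.3 rad/s.
Step 3 — f₀ = ω₀/(2π) = 84.71 Hz.
Step 4 — Series Q: Q = ω₀L/R = 532.3·0.0222/2150 = 0.005496.
Step 5 — 3dB bandwidth: Δω = ω₀/Q = 9.685e+04 rad/s; BW = Δω/(2π) = 1.541e+04 Hz.

(a) f₀ = 84.71 Hz  (b) Q = 0.005496  (c) BW = 1.541e+04 Hz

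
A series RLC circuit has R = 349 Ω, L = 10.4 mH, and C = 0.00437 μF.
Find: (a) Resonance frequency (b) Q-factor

Step 1 — Resonance condition Im(Z)=0 gives ω₀ = 1/√(LC).
Step 2 — ω₀ = 1/√(0.0104·4.37e-09) = 1.483e+05 rad/s.
Step 3 — f₀ = ω₀/(2π) = 2.361e+04 Hz.
Step 4 — Series Q: Q = ω₀L/R = 1.483e+05·0.0104/349 = 4.42.

(a) f₀ = 2.361e+04 Hz  (b) Q = 4.42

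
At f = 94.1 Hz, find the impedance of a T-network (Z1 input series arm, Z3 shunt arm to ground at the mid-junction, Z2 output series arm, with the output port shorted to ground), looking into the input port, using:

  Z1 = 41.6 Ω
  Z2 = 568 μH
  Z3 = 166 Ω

Step 1 — Angular frequency: ω = 2π·f = 2π·94.1 = 591.2 rad/s.
Step 2 — Component impedances:
  Z1: Z = R = 41.6 Ω
  Z2: Z = jωL = j·591.2·0.000568 = 0 + j0.3358 Ω
  Z3: Z = R = 166 Ω
Step 3 — With the output port shorted to ground, the output series arm Z2 runs from the junction to ground; the shunt arm Z3 also runs from the junction to ground. They appear in parallel: Z3 || Z2 = 0.0006794 + j0.3358 Ω.
Step 4 — Series with input arm Z1: Z_in = Z1 + (Z3 || Z2) = 41.6 + j0.3358 Ω = 41.6∠0.5° Ω.

Z = 41.6 + j0.3358 Ω = 41.6∠0.5° Ω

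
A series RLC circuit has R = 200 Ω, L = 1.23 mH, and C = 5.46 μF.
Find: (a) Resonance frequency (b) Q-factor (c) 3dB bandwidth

Step 1 — Resonance condition Im(Z)=0 gives ω₀ = 1/√(LC).
Step 2 — ω₀ = 1/√(0.00123·5.46e-06) = 1.22e+04 rad/s.
Step 3 — f₀ = ω₀/(2π) = 1942 Hz.
Step 4 — Series Q: Q = ω₀L/R = 1.22e+04·0.00123/200 = 0.07505.
Step 5 — 3dB bandwidth: Δω = ω₀/Q = 1.626e+05 rad/s; BW = Δω/(2π) = 2.588e+04 Hz.

(a) f₀ = 1942 Hz  (b) Q = 0.07505  (c) BW = 2.588e+04 Hz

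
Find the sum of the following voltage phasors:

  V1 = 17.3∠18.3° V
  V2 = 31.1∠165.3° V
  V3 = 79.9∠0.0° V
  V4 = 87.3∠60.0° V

Step 1 — Convert each phasor to rectangular form:
  V1 = 17.3·(cos(18.3°) + j·sin(18.3°)) = 16.43 + j5.432 V
  V2 = 31.1·(cos(165.3°) + j·sin(165.3°)) = -30.08 + j7.892 V
  V3 = 79.9·(cos(0.0°) + j·sin(0.0°)) = 79.9 V
  V4 = 87.3·(cos(60.0°) + j·sin(60.0°)) = 43.65 + j75.6 V
Step 2 — Sum components: V_total = 109.9 + j88.93 V.
Step 3 — Convert to polar: |V_total| = 141.4 V, ∠V_total = 39.0°.

V_total = 141.4∠39.0° V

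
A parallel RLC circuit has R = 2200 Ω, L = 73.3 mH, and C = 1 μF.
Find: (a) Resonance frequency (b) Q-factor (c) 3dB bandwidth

Step 1 — Resonance: ω₀ = 1/√(LC) = 1/√(0.0733·1e-06) = 3694 rad/s.
Step 2 — f₀ = ω₀/(2π) = 587.9 Hz.
Step 3 — Parallel Q: Q = R/(ω₀L) = 2200/(3694·0.0733) = 8.126.
Step 4 — Bandwidth: Δω = ω₀/Q = 454.5 rad/s; BW = Δω/(2π) = 72.34 Hz.

(a) f₀ = 587.9 Hz  (b) Q = 8.126  (c) BW = 72.34 Hz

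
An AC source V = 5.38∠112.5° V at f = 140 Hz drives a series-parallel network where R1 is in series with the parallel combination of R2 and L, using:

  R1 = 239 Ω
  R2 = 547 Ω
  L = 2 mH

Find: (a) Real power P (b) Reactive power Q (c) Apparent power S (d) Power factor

Step 1 — Angular frequency: ω = 2π·f = 2π·140 = 879.6 rad/s.
Step 2 — Component impedances:
  R1: Z = R = 239 Ω
  R2: Z = R = 547 Ω
  L: Z = jωL = j·879.6·0.002 = 0 + j1.759 Ω
Step 3 — Parallel branch: R2 || L = 1/(1/R2 + 1/L) = 0.005658 + j1.759 Ω.
Step 4 — Series with R1: Z_total = R1 + (R2 || L) = 239 + j1.759 Ω = 239∠0.4° Ω.
Step 5 — Source phasor: V = 5.38∠112.5° V = -2.059 + j4.97 V.
Step 6 — Current: I = V / Z = -0.008461 + j0.02086 A = 0.02251∠112.1° A.
Step 7 — Complex power: S = V·I* = 0.1211 + j0.0008914 VA.
Step 8 — Real power: P = Re(S) = 0.1211 W.
Step 9 — Reactive power: Q = Im(S) = 0.0008914 VAR.
Step 10 — Apparent power: |S| = 0.1211 VA.
Step 11 — Power factor: PF = P/|S| = 1 (lagging).

(a) P = 0.1211 W  (b) Q = 0.0008914 VAR  (c) S = 0.1211 VA  (d) PF = 1 (lagging)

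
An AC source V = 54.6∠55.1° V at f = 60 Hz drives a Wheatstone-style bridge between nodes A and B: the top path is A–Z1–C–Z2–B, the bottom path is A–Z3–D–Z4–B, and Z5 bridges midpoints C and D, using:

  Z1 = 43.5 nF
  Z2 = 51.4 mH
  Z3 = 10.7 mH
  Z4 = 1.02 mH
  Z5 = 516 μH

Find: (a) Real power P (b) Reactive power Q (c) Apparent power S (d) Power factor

Step 1 — Angular frequency: ω = 2π·f = 2π·60 = 377 rad/s.
Step 2 — Component impedances:
  Z1: Z = 1/(jωC) = -j/(ω·C) = 0 - j6.098e+04 Ω
  Z2: Z = jωL = j·377·0.0514 = 0 + j19.38 Ω
  Z3: Z = jωL = j·377·0.0107 = 0 + j4.034 Ω
  Z4: Z = jωL = j·377·0.00102 = 0 + j0.3845 Ω
  Z5: Z = jωL = j·377·0.000516 = 0 + j0.1945 Ω
Step 3 — Bridge requires nodal analysis (the Z5 bridge couples midpoints C and D, so the two paths cannot be reduced to a simple series/parallel combination). Setting node B to ground and injecting 1 A at node A, the 3-node admittance system at A, C, D solves to V_A = Z_AB = 0 + j4.411 Ω = 4.411∠90.0° Ω.
Step 4 — Source phasor: V = 54.6∠55.1° V = 31.24 + j44.78 V.
Step 5 — Current: I = V / Z = 10.15 - j7.082 A = 12.38∠-34.9° A.
Step 6 — Complex power: S = V·I* = 0 + j675.8 VA.
Step 7 — Real power: P = Re(S) = 0 W.
Step 8 — Reactive power: Q = Im(S) = 675.8 VAR.
Step 9 — Apparent power: |S| = 675.8 VA.
Step 10 — Power factor: PF = P/|S| = 0 (lagging).

(a) P = 0 W  (b) Q = 675.8 VAR  (c) S = 675.8 VA  (d) PF = 0 (lagging)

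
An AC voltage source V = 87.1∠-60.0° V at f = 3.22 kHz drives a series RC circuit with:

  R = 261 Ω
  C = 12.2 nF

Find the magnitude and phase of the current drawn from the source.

Step 1 — Angular frequency: ω = 2π·f = 2π·3220 = 2.023e+04 rad/s.
Step 2 — Component impedances:
  R: Z = R = 261 Ω
  C: Z = 1/(jωC) = -j/(ω·C) = 0 - j4051 Ω
Step 3 — Series combination: Z_total = R + C = 261 - j4051 Ω = 4060∠-86.3° Ω.
Step 4 — Source phasor: V = 87.1∠-60.0° V = 43.55 - j75.43 V.
Step 5 — Ohm's law: I = V / Z_total = (43.55 - j75.43) / (261 - j4051) = 0.01923 + j0.00951 A.
Step 6 — Convert to polar: |I| = 0.02145 A, ∠I = 26.3°.

I = 0.02145∠26.3° A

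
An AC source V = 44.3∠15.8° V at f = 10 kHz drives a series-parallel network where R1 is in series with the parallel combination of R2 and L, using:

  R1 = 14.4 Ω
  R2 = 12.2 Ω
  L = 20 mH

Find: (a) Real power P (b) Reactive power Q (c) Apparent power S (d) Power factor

Step 1 — Angular frequency: ω = 2π·f = 2π·1e+04 = 6.283e+04 rad/s.
Step 2 — Component impedances:
  R1: Z = R = 14.4 Ω
  R2: Z = R = 12.2 Ω
  L: Z = jωL = j·6.283e+04·0.02 = 0 + j1257 Ω
Step 3 — Parallel branch: R2 || L = 1/(1/R2 + 1/L) = 12.2 + j0.1184 Ω.
Step 4 — Series with R1: Z_total = R1 + (R2 || L) = 26.6 + j0.1184 Ω = 26.6∠0.3° Ω.
Step 5 — Source phasor: V = 44.3∠15.8° V = 42.63 + j12.06 V.
Step 6 — Current: I = V / Z = 1.605 + j0.4463 A = 1.665∠15.5° A.
Step 7 — Complex power: S = V·I* = 73.78 + j0.3285 VA.
Step 8 — Real power: P = Re(S) = 73.78 W.
Step 9 — Reactive power: Q = Im(S) = 0.3285 VAR.
Step 10 — Apparent power: |S| = 73.78 VA.
Step 11 — Power factor: PF = P/|S| = 1 (lagging).

(a) P = 73.78 W  (b) Q = 0.3285 VAR  (c) S = 73.78 VA  (d) PF = 1 (lagging)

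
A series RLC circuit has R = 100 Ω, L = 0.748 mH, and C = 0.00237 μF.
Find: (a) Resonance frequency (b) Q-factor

Step 1 — Resonance condition Im(Z)=0 gives ω₀ = 1/√(LC).
Step 2 — ω₀ = 1/√(0.000748·2.37e-09) = 7.511e+05 rad/s.
Step 3 — f₀ = ω₀/(2π) = 1.195e+05 Hz.
Step 4 — Series Q: Q = ω₀L/R = 7.511e+05·0.000748/100 = 5.618.

(a) f₀ = 1.195e+05 Hz  (b) Q = 5.618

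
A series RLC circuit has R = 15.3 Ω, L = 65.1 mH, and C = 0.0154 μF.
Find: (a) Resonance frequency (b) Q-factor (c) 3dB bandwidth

Step 1 — Resonance condition Im(Z)=0 gives ω₀ = 1/√(LC).
Step 2 — ω₀ = 1/√(0.0651·1.54e-08) = 3.158e+04 rad/s.
Step 3 — f₀ = ω₀/(2π) = 5027 Hz.
Step 4 — Series Q: Q = ω₀L/R = 3.158e+04·0.0651/15.3 = 134.4.
Step 5 — 3dB bandwidth: Δω = ω₀/Q = 235 rad/s; BW = Δω/(2π) = 37.41 Hz.

(a) f₀ = 5027 Hz  (b) Q = 134.4  (c) BW = 37.41 Hz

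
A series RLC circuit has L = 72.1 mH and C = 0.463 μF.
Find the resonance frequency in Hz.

Step 1 — Resonance condition Im(Z)=0 gives ω₀ = 1/√(LC).
Step 2 — ω₀ = 1/√(0.0721·4.63e-07) = 5473 rad/s.
Step 3 — f₀ = ω₀/(2π) = 871.1 Hz.

f₀ = 871.1 Hz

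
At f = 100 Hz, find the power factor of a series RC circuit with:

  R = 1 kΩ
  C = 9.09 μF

Step 1 — Angular frequency: ω = 2π·f = 2π·100 = 628.3 rad/s.
Step 2 — Component impedances:
  R: Z = R = 1000 Ω
  C: Z = 1/(jωC) = -j/(ω·C) = 0 - j175.1 Ω
Step 3 — Series combination: Z_total = R + C = 1000 - j175.1 Ω = 1015∠-9.9° Ω.
Step 4 — Power factor: PF = cos(φ) = Re(Z)/|Z| = 1000/1015.2 = 0.985.
Step 5 — Type: Im(Z) = -175.1 ⇒ leading (phase φ = -9.9°).

PF = 0.985 (leading, φ = -9.9°)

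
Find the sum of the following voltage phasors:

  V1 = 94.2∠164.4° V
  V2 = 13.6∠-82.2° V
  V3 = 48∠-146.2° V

Step 1 — Convert each phasor to rectangular form:
  V1 = 94.2·(cos(164.4°) + j·sin(164.4°)) = -90.73 + j25.33 V
  V2 = 13.6·(cos(-82.2°) + j·sin(-82.2°)) = 1.846 - j13.47 V
  V3 = 48·(cos(-146.2°) + j·sin(-146.2°)) = -39.89 - j26.7 V
Step 2 — Sum components: V_total = -128.8 - j14.84 V.
Step 3 — Convert to polar: |V_total| = 129.6 V, ∠V_total = -173.4°.

V_total = 129.6∠-173.4° V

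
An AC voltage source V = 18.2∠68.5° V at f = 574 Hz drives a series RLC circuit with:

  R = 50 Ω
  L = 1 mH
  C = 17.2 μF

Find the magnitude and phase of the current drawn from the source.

Step 1 — Angular frequency: ω = 2π·f = 2π·574 = 3607 rad/s.
Step 2 — Component impedances:
  R: Z = R = 50 Ω
  L: Z = jωL = j·3607·0.001 = 0 + j3.607 Ω
  C: Z = 1/(jωC) = -j/(ω·C) = 0 - j16.12 Ω
Step 3 — Series combination: Z_total = R + L + C = 50 - j12.51 Ω = 51.54∠-14.1° Ω.
Step 4 — Source phasor: V = 18.2∠68.5° V = 6.67 + j16.93 V.
Step 5 — Ohm's law: I = V / Z_total = (6.67 + j16.93) / (50 - j12.51) = 0.04578 + j0.3501 A.
Step 6 — Convert to polar: |I| = 0.3531 A, ∠I = 82.6°.

I = 0.3531∠82.6° A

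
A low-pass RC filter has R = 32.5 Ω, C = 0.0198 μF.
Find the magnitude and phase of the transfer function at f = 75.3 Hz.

Step 1 — Angular frequency: ω = 2π·75.3 = 473.1 rad/s.
Step 2 — Transfer function: H(jω) = 1/(1 + jωRC).
Step 3 — Denominator: 1 + jωRC = 1 + j·473.1·32.5·1.98e-08 = 1 + j0.0003045.
Step 4 — H = 1 - j0.0003045.
Step 5 — Magnitude: |H| = 1 (-0.0 dB); phase: φ = -0.0°.

|H| = 1 (-0.0 dB), φ = -0.0°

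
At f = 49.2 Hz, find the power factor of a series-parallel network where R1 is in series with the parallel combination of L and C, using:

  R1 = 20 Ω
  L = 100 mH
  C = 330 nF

Step 1 — Angular frequency: ω = 2π·f = 2π·49.2 = 309.1 rad/s.
Step 2 — Component impedances:
  R1: Z = R = 20 Ω
  L: Z = jωL = j·309.1·0.1 = 0 + j30.91 Ω
  C: Z = 1/(jωC) = -j/(ω·C) = 0 - j9803 Ω
Step 3 — Parallel branch: L || C = 1/(1/L + 1/C) = 0 + j31.01 Ω.
Step 4 — Series with R1: Z_total = R1 + (L || C) = 20 + j31.01 Ω = 36.9∠57.2° Ω.
Step 5 — Power factor: PF = cos(φ) = Re(Z)/|Z| = 20/36.9 = 0.542.
Step 6 — Type: Im(Z) = 31.01 ⇒ lagging (phase φ = 57.2°).

PF = 0.542 (lagging, φ = 57.2°)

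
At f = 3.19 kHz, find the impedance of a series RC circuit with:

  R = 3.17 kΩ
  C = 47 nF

Step 1 — Angular frequency: ω = 2π·f = 2π·3190 = 2.004e+04 rad/s.
Step 2 — Component impedances:
  R: Z = R = 3170 Ω
  C: Z = 1/(jωC) = -j/(ω·C) = 0 - j1062 Ω
Step 3 — Series combination: Z_total = R + C = 3170 - j1062 Ω = 3343∠-18.5° Ω.

Z = 3170 - j1062 Ω = 3343∠-18.5° Ω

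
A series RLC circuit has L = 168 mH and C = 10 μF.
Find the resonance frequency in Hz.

Step 1 — Resonance condition Im(Z)=0 gives ω₀ = 1/√(LC).
Step 2 — ω₀ = 1/√(0.168·1e-05) = 771.5 rad/s.
Step 3 — f₀ = ω₀/(2π) = 122.8 Hz.

f₀ = 122.8 Hz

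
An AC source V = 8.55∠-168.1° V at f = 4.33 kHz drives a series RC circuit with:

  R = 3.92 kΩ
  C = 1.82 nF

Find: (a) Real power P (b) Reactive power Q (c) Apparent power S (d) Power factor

Step 1 — Angular frequency: ω = 2π·f = 2π·4330 = 2.721e+04 rad/s.
Step 2 — Component impedances:
  R: Z = R = 3920 Ω
  C: Z = 1/(jωC) = -j/(ω·C) = 0 - j2.02e+04 Ω
Step 3 — Series combination: Z_total = R + C = 3920 - j2.02e+04 Ω = 2.057e+04∠-79.0° Ω.
Step 4 — Source phasor: V = 8.55∠-168.1° V = -8.366 - j1.763 V.
Step 5 — Current: I = V / Z = 6.64e-06 - j0.0004155 A = 0.0004156∠-89.1° A.
Step 6 — Complex power: S = V·I* = 0.0006771 - j0.003488 VA.
Step 7 — Real power: P = Re(S) = 0.0006771 W.
Step 8 — Reactive power: Q = Im(S) = -0.003488 VAR.
Step 9 — Apparent power: |S| = 0.003553 VA.
Step 10 — Power factor: PF = P/|S| = 0.1905 (leading).

(a) P = 0.0006771 W  (b) Q = -0.003488 VAR  (c) S = 0.003553 VA  (d) PF = 0.1905 (leading)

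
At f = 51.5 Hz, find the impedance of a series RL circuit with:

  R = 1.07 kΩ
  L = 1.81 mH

Step 1 — Angular frequency: ω = 2π·f = 2π·51.5 = 323.6 rad/s.
Step 2 — Component impedances:
  R: Z = R = 1070 Ω
  L: Z = jωL = j·323.6·0.00181 = 0 + j0.5857 Ω
Step 3 — Series combination: Z_total = R + L = 1070 + j0.5857 Ω = 1070∠0.0° Ω.

Z = 1070 + j0.5857 Ω = 1070∠0.0° Ω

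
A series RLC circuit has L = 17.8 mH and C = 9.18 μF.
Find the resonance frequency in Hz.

Step 1 — Resonance condition Im(Z)=0 gives ω₀ = 1/√(LC).
Step 2 — ω₀ = 1/√(0.0178·9.18e-06) = 2474 rad/s.
Step 3 — f₀ = ω₀/(2π) = 393.7 Hz.

f₀ = 393.7 Hz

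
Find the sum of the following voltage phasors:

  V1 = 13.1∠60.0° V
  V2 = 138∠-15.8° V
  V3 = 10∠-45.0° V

Step 1 — Convert each phasor to rectangular form:
  V1 = 13.1·(cos(60.0°) + j·sin(60.0°)) = 6.55 + j11.34 V
  V2 = 138·(cos(-15.8°) + j·sin(-15.8°)) = 132.8 - j37.57 V
  V3 = 10·(cos(-45.0°) + j·sin(-45.0°)) = 7.071 - j7.071 V
Step 2 — Sum components: V_total = 146.4 - j33.3 V.
Step 3 — Convert to polar: |V_total| = 150.1 V, ∠V_total = -12.8°.

V_total = 150.1∠-12.8° V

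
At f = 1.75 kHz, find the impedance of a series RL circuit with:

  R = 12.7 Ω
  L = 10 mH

Step 1 — Angular frequency: ω = 2π·f = 2π·1750 = 1.1e+04 rad/s.
Step 2 — Component impedances:
  R: Z = R = 12.7 Ω
  L: Z = jωL = j·1.1e+04·0.01 = 0 + j110 Ω
Step 3 — Series combination: Z_total = R + L = 12.7 + j110 Ω = 110.7∠83.4° Ω.

Z = 12.7 + j110 Ω = 110.7∠83.4° Ω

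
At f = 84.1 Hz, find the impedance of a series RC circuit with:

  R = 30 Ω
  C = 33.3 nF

Step 1 — Angular frequency: ω = 2π·f = 2π·84.1 = 528.4 rad/s.
Step 2 — Component impedances:
  R: Z = R = 30 Ω
  C: Z = 1/(jωC) = -j/(ω·C) = 0 - j5.683e+04 Ω
Step 3 — Series combination: Z_total = R + C = 30 - j5.683e+04 Ω = 5.683e+04∠-90.0° Ω.

Z = 30 - j5.683e+04 Ω = 5.683e+04∠-90.0° Ω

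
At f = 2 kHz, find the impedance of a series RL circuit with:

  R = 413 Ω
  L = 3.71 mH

Step 1 — Angular frequency: ω = 2π·f = 2π·2000 = 1.257e+04 rad/s.
Step 2 — Component impedances:
  R: Z = R = 413 Ω
  L: Z = jωL = j·1.257e+04·0.00371 = 0 + j46.62 Ω
Step 3 — Series combination: Z_total = R + L = 413 + j46.62 Ω = 415.6∠6.4° Ω.

Z = 413 + j46.62 Ω = 415.6∠6.4° Ω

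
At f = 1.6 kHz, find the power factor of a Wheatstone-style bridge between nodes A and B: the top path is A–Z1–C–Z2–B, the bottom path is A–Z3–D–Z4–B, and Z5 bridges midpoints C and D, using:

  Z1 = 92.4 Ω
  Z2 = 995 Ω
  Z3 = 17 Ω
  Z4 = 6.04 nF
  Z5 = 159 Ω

Step 1 — Angular frequency: ω = 2π·f = 2π·1600 = 1.005e+04 rad/s.
Step 2 — Component impedances:
  Z1: Z = R = 92.4 Ω
  Z2: Z = R = 995 Ω
  Z3: Z = R = 17 Ω
  Z4: Z = 1/(jωC) = -j/(ω·C) = 0 - j1.647e+04 Ω
  Z5: Z = R = 159 Ω
Step 3 — Bridge requires nodal analysis (the Z5 bridge couples midpoints C and D, so the two paths cannot be reduced to a simple series/parallel combination). Setting node B to ground and injecting 1 A at node A, the 3-node admittance system at A, C, D solves to V_A = Z_AB = 1051 - j66.64 Ω = 1053∠-3.6° Ω.
Step 4 — Power factor: PF = cos(φ) = Re(Z)/|Z| = 1051.3/1053.4 = 0.998.
Step 5 — Type: Im(Z) = -66.64 ⇒ leading (phase φ = -3.6°).

PF = 0.998 (leading, φ = -3.6°)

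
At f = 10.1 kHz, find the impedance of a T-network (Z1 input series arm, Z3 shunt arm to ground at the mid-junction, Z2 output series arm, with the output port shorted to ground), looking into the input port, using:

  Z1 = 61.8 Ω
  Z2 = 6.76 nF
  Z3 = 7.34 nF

Step 1 — Angular frequency: ω = 2π·f = 2π·1.01e+04 = 6.346e+04 rad/s.
Step 2 — Component impedances:
  Z1: Z = R = 61.8 Ω
  Z2: Z = 1/(jωC) = -j/(ω·C) = 0 - j2331 Ω
  Z3: Z = 1/(jωC) = -j/(ω·C) = 0 - j2147 Ω
Step 3 — With the output port shorted to ground, the output series arm Z2 runs from the junction to ground; the shunt arm Z3 also runs from the junction to ground. They appear in parallel: Z3 || Z2 = 0 - j1118 Ω.
Step 4 — Series with input arm Z1: Z_in = Z1 + (Z3 || Z2) = 61.8 - j1118 Ω = 1119∠-86.8° Ω.

Z = 61.8 - j1118 Ω = 1119∠-86.8° Ω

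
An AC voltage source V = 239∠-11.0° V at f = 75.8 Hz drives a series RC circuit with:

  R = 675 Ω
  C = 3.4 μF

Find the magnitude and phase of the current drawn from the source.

Step 1 — Angular frequency: ω = 2π·f = 2π·75.8 = 476.3 rad/s.
Step 2 — Component impedances:
  R: Z = R = 675 Ω
  C: Z = 1/(jωC) = -j/(ω·C) = 0 - j617.5 Ω
Step 3 — Series combination: Z_total = R + C = 675 - j617.5 Ω = 914.9∠-42.5° Ω.
Step 4 — Source phasor: V = 239∠-11.0° V = 234.6 - j45.6 V.
Step 5 — Ohm's law: I = V / Z_total = (234.6 - j45.6) / (675 - j617.5) = 0.2228 + j0.1363 A.
Step 6 — Convert to polar: |I| = 0.2612 A, ∠I = 31.5°.

I = 0.2612∠31.5° A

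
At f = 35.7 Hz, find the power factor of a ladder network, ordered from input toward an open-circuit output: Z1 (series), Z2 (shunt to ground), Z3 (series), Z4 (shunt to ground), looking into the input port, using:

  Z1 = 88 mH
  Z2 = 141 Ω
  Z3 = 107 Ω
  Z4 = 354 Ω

Step 1 — Angular frequency: ω = 2π·f = 2π·35.7 = 224.3 rad/s.
Step 2 — Component impedances:
  Z1: Z = jωL = j·224.3·0.088 = 0 + j19.74 Ω
  Z2: Z = R = 141 Ω
  Z3: Z = R = 107 Ω
  Z4: Z = R = 354 Ω
Step 3 — Ladder network (open output): work backward from the far end, alternating series and parallel combinations. Z_in = 108 + j19.74 Ω = 109.8∠10.4° Ω.
Step 4 — Power factor: PF = cos(φ) = Re(Z)/|Z| = 107.975/109.765 = 0.9837.
Step 5 — Type: Im(Z) = 19.74 ⇒ lagging (phase φ = 10.4°).

PF = 0.9837 (lagging, φ = 10.4°)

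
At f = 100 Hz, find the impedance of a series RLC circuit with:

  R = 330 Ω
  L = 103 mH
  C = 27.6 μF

Step 1 — Angular frequency: ω = 2π·f = 2π·100 = 628.3 rad/s.
Step 2 — Component impedances:
  R: Z = R = 330 Ω
  L: Z = jωL = j·628.3·0.103 = 0 + j64.72 Ω
  C: Z = 1/(jωC) = -j/(ω·C) = 0 - j57.66 Ω
Step 3 — Series combination: Z_total = R + L + C = 330 + j7.052 Ω = 330.1∠1.2° Ω.

Z = 330 + j7.052 Ω = 330.1∠1.2° Ω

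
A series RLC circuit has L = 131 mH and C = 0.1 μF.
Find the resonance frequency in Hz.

Step 1 — Resonance condition Im(Z)=0 gives ω₀ = 1/√(LC).
Step 2 — ω₀ = 1/√(0.131·1e-07) = 8737 rad/s.
Step 3 — f₀ = ω₀/(2π) = 1391 Hz.

f₀ = 1391 Hz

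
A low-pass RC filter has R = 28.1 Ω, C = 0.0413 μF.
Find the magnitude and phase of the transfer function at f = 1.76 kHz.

Step 1 — Angular frequency: ω = 2π·1760 = 1.106e+04 rad/s.
Step 2 — Transfer function: H(jω) = 1/(1 + jωRC).
Step 3 — Denominator: 1 + jωRC = 1 + j·1.106e+04·28.1·4.13e-08 = 1 + j0.01283.
Step 4 — H = 0.9998 - j0.01283.
Step 5 — Magnitude: |H| = 0.9999 (-0.0 dB); phase: φ = -0.7°.

|H| = 0.9999 (-0.0 dB), φ = -0.7°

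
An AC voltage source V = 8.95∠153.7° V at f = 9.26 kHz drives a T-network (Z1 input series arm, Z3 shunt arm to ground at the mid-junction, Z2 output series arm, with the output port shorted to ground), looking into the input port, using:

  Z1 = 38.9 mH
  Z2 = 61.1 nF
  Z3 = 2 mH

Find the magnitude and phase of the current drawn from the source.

Step 1 — Angular frequency: ω = 2π·f = 2π·9260 = 5.818e+04 rad/s.
Step 2 — Component impedances:
  Z1: Z = jωL = j·5.818e+04·0.0389 = 0 + j2263 Ω
  Z2: Z = 1/(jωC) = -j/(ω·C) = 0 - j281.3 Ω
  Z3: Z = jωL = j·5.818e+04·0.002 = 0 + j116.4 Ω
Step 3 — With the output port shorted to ground, the output series arm Z2 runs from the junction to ground; the shunt arm Z3 also runs from the junction to ground. They appear in parallel: Z3 || Z2 = 0 + j198.5 Ω.
Step 4 — Series with input arm Z1: Z_in = Z1 + (Z3 || Z2) = 0 + j2462 Ω = 2462∠90.0° Ω.
Step 5 — Source phasor: V = 8.95∠153.7° V = -8.024 + j3.965 V.
Step 6 — Ohm's law: I = V / Z_total = (-8.024 + j3.965) / (0 + j2462) = 0.001611 + j0.003259 A.
Step 7 — Convert to polar: |I| = 0.003636 A, ∠I = 63.7°.

I = 0.003636∠63.7° A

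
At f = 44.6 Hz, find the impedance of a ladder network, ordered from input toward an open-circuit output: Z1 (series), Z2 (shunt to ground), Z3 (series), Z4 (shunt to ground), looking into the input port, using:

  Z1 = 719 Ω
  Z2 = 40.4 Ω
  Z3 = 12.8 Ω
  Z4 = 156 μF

Step 1 — Angular frequency: ω = 2π·f = 2π·44.6 = 280.2 rad/s.
Step 2 — Component impedances:
  Z1: Z = R = 719 Ω
  Z2: Z = R = 40.4 Ω
  Z3: Z = R = 12.8 Ω
  Z4: Z = 1/(jωC) = -j/(ω·C) = 0 - j22.87 Ω
Step 3 — Ladder network (open output): work backward from the far end, alternating series and parallel combinations. Z_in = 733.5 - j11.13 Ω = 733.6∠-0.9° Ω.

Z = 733.5 - j11.13 Ω = 733.6∠-0.9° Ω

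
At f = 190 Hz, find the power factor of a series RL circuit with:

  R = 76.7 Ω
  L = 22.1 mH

Step 1 — Angular frequency: ω = 2π·f = 2π·190 = 1194 rad/s.
Step 2 — Component impedances:
  R: Z = R = 76.7 Ω
  L: Z = jωL = j·1194·0.0221 = 0 + j26.38 Ω
Step 3 — Series combination: Z_total = R + L = 76.7 + j26.38 Ω = 81.11∠19.0° Ω.
Step 4 — Power factor: PF = cos(φ) = Re(Z)/|Z| = 76.7/81.11 = 0.9456.
Step 5 — Type: Im(Z) = 26.38 ⇒ lagging (phase φ = 19.0°).

PF = 0.9456 (lagging, φ = 19.0°)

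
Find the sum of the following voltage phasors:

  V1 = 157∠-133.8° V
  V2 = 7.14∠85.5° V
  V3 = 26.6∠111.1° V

Step 1 — Convert each phasor to rectangular form:
  V1 = 157·(cos(-133.8°) + j·sin(-133.8°)) = -108.7 - j113.3 V
  V2 = 7.14·(cos(85.5°) + j·sin(85.5°)) = 0.5602 + j7.118 V
  V3 = 26.6·(cos(111.1°) + j·sin(111.1°)) = -9.576 + j24.82 V
Step 2 — Sum components: V_total = -117.7 - j81.38 V.
Step 3 — Convert to polar: |V_total| = 143.1 V, ∠V_total = -145.3°.

V_total = 143.1∠-145.3° V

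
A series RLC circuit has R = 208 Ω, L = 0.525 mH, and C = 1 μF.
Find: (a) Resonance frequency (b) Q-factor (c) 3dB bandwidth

Step 1 — Resonance: ω₀ = 1/√(LC) = 1/√(0.000525·1e-06) = 4.364e+04 rad/s.
Step 2 — f₀ = ω₀/(2π) = 6946 Hz.
Step 3 — Series Q: Q = ω₀L/R = 4.364e+04·0.000525/208 = 0.1102.
Step 4 — Bandwidth: Δω = ω₀/Q = 3.962e+05 rad/s; BW = Δω/(2π) = 6.306e+04 Hz.

(a) f₀ = 6946 Hz  (b) Q = 0.1102  (c) BW = 6.306e+04 Hz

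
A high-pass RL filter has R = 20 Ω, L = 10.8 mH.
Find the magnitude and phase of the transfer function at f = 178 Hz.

Step 1 — Angular frequency: ω = 2π·178 = 1118 rad/s.
Step 2 — Transfer function: H(jω) = jωL/(R + jωL).
Step 3 — Numerator jωL = j·12.08; denominator R + jωL = 20 + j12.08.
Step 4 — H = 0.2673 + j0.4425.
Step 5 — Magnitude: |H| = 0.517 (-5.7 dB); phase: φ = 58.9°.

|H| = 0.517 (-5.7 dB), φ = 58.9°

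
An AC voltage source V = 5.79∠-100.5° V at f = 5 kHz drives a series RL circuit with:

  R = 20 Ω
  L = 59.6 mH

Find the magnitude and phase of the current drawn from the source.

Step 1 — Angular frequency: ω = 2π·f = 2π·5000 = 3.142e+04 rad/s.
Step 2 — Component impedances:
  R: Z = R = 20 Ω
  L: Z = jωL = j·3.142e+04·0.0596 = 0 + j1872 Ω
Step 3 — Series combination: Z_total = R + L = 20 + j1872 Ω = 1872∠89.4° Ω.
Step 4 — Source phasor: V = 5.79∠-100.5° V = -1.055 - j5.693 V.
Step 5 — Ohm's law: I = V / Z_total = (-1.055 - j5.693) / (20 + j1872) = -0.003046 + j0.000531 A.
Step 6 — Convert to polar: |I| = 0.003092 A, ∠I = 170.1°.

I = 0.003092∠170.1° A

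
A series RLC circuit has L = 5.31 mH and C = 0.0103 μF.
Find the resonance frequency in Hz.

Step 1 — Resonance condition Im(Z)=0 gives ω₀ = 1/√(LC).
Step 2 — ω₀ = 1/√(0.00531·1.03e-08) = 1.352e+05 rad/s.
Step 3 — f₀ = ω₀/(2π) = 2.152e+04 Hz.

f₀ = 2.152e+04 Hz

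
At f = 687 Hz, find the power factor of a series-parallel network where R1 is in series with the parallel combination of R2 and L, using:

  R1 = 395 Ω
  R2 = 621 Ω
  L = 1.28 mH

Step 1 — Angular frequency: ω = 2π·f = 2π·687 = 4317 rad/s.
Step 2 — Component impedances:
  R1: Z = R = 395 Ω
  R2: Z = R = 621 Ω
  L: Z = jωL = j·4317·0.00128 = 0 + j5.525 Ω
Step 3 — Parallel branch: R2 || L = 1/(1/R2 + 1/L) = 0.04915 + j5.525 Ω.
Step 4 — Series with R1: Z_total = R1 + (R2 || L) = 395 + j5.525 Ω = 395.1∠0.8° Ω.
Step 5 — Power factor: PF = cos(φ) = Re(Z)/|Z| = 395.05/395.09 = 0.9999.
Step 6 — Type: Im(Z) = 5.525 ⇒ lagging (phase φ = 0.8°).

PF = 0.9999 (lagging, φ = 0.8°)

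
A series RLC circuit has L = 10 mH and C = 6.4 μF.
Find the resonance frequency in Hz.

Step 1 — Resonance condition Im(Z)=0 gives ω₀ = 1/√(LC).
Step 2 — ω₀ = 1/√(0.01·6.4e-06) = 3953 rad/s.
Step 3 — f₀ = ω₀/(2π) = 629.1 Hz.

f₀ = 629.1 Hz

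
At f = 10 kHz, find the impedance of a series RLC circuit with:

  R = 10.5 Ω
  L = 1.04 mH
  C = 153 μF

Step 1 — Angular frequency: ω = 2π·f = 2π·1e+04 = 6.283e+04 rad/s.
Step 2 — Component impedances:
  R: Z = R = 10.5 Ω
  L: Z = jωL = j·6.283e+04·0.00104 = 0 + j65.35 Ω
  C: Z = 1/(jωC) = -j/(ω·C) = 0 - j0.104 Ω
Step 3 — Series combination: Z_total = R + L + C = 10.5 + j65.24 Ω = 66.08∠80.9° Ω.

Z = 10.5 + j65.24 Ω = 66.08∠80.9° Ω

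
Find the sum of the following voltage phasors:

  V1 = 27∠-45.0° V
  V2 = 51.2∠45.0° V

Step 1 — Convert each phasor to rectangular form:
  V1 = 27·(cos(-45.0°) + j·sin(-45.0°)) = 19.09 - j19.09 V
  V2 = 51.2·(cos(45.0°) + j·sin(45.0°)) = 36.2 + j36.2 V
Step 2 — Sum components: V_total = 55.3 + j17.11 V.
Step 3 — Convert to polar: |V_total| = 57.88 V, ∠V_total = 17.2°.

V_total = 57.88∠17.2° V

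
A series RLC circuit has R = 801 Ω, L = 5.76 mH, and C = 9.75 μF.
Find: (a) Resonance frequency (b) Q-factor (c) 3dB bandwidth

Step 1 — Resonance condition Im(Z)=0 gives ω₀ = 1/√(LC).
Step 2 — ω₀ = 1/√(0.00576·9.75e-06) = 4220 rad/s.
Step 3 — f₀ = ω₀/(2π) = 671.6 Hz.
Step 4 — Series Q: Q = ω₀L/R = 4220·0.00576/801 = 0.03034.
Step 5 — 3dB bandwidth: Δω = ω₀/Q = 1.391e+05 rad/s; BW = Δω/(2π) = 2.213e+04 Hz.

(a) f₀ = 671.6 Hz  (b) Q = 0.03034  (c) BW = 2.213e+04 Hz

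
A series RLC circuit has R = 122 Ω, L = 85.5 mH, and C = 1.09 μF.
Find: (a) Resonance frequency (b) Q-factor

Step 1 — Resonance condition Im(Z)=0 gives ω₀ = 1/√(LC).
Step 2 — ω₀ = 1/√(0.0855·1.09e-06) = 3276 rad/s.
Step 3 — f₀ = ω₀/(2π) = 521.3 Hz.
Step 4 — Series Q: Q = ω₀L/R = 3276·0.0855/122 = 2.296.

(a) f₀ = 521.3 Hz  (b) Q = 2.296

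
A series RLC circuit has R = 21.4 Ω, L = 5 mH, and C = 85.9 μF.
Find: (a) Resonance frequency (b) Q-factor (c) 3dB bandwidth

Step 1 — Resonance condition Im(Z)=0 gives ω₀ = 1/√(LC).
Step 2 — ω₀ = 1/√(0.005·8.59e-05) = 1526 rad/s.
Step 3 — f₀ = ω₀/(2π) = 242.9 Hz.
Step 4 — Series Q: Q = ω₀L/R = 1526·0.005/21.4 = 0.3565.
Step 5 — 3dB bandwidth: Δω = ω₀/Q = 4280 rad/s; BW = Δω/(2π) = 681.2 Hz.

(a) f₀ = 242.9 Hz  (b) Q = 0.3565  (c) BW = 681.2 Hz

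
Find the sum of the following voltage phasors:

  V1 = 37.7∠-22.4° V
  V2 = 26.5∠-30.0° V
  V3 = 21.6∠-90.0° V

Step 1 — Convert each phasor to rectangular form:
  V1 = 37.7·(cos(-22.4°) + j·sin(-22.4°)) = 34.86 - j14.37 V
  V2 = 26.5·(cos(-30.0°) + j·sin(-30.0°)) = 22.95 - j13.25 V
  V3 = 21.6·(cos(-90.0°) + j·sin(-90.0°)) = 0 - j21.6 V
Step 2 — Sum components: V_total = 57.81 - j49.22 V.
Step 3 — Convert to polar: |V_total| = 75.92 V, ∠V_total = -40.4°.

V_total = 75.92∠-40.4° V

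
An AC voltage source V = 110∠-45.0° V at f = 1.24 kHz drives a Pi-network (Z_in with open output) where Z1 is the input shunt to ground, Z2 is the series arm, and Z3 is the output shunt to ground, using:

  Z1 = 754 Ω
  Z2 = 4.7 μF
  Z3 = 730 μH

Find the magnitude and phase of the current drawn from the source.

Step 1 — Angular frequency: ω = 2π·f = 2π·1240 = 7791 rad/s.
Step 2 — Component impedances:
  Z1: Z = R = 754 Ω
  Z2: Z = 1/(jωC) = -j/(ω·C) = 0 - j27.31 Ω
  Z3: Z = jωL = j·7791·0.00073 = 0 + j5.688 Ω
Step 3 — With open output, the series arm Z2 and the output shunt Z3 appear in series to ground: Z2 + Z3 = 0 - j21.62 Ω.
Step 4 — Parallel with input shunt Z1: Z_in = Z1 || (Z2 + Z3) = 0.6195 - j21.6 Ω = 21.61∠-88.4° Ω.
Step 5 — Source phasor: V = 110∠-45.0° V = 77.78 - j77.78 V.
Step 6 — Ohm's law: I = V / Z_total = (77.78 - j77.78) / (0.6195 - j21.6) = 3.701 + j3.494 A.
Step 7 — Convert to polar: |I| = 5.09 A, ∠I = 43.4°.

I = 5.09∠43.4° A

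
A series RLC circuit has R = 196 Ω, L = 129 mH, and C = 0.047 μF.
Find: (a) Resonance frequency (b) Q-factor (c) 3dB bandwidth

Step 1 — Resonance condition Im(Z)=0 gives ω₀ = 1/√(LC).
Step 2 — ω₀ = 1/√(0.129·4.7e-08) = 1.284e+04 rad/s.
Step 3 — f₀ = ω₀/(2π) = 2044 Hz.
Step 4 — Series Q: Q = ω₀L/R = 1.284e+04·0.129/196 = 8.453.
Step 5 — 3dB bandwidth: Δω = ω₀/Q = 1519 rad/s; BW = Δω/(2π) = 241.8 Hz.

(a) f₀ = 2044 Hz  (b) Q = 8.453  (c) BW = 241.8 Hz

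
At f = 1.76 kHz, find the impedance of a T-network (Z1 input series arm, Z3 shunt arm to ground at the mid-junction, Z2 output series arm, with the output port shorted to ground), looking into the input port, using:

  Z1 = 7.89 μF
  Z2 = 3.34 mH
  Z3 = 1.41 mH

Step 1 — Angular frequency: ω = 2π·f = 2π·1760 = 1.106e+04 rad/s.
Step 2 — Component impedances:
  Z1: Z = 1/(jωC) = -j/(ω·C) = 0 - j11.46 Ω
  Z2: Z = jωL = j·1.106e+04·0.00334 = 0 + j36.94 Ω
  Z3: Z = jωL = j·1.106e+04·0.00141 = 0 + j15.59 Ω
Step 3 — With the output port shorted to ground, the output series arm Z2 runs from the junction to ground; the shunt arm Z3 also runs from the junction to ground. They appear in parallel: Z3 || Z2 = 0 + j10.96 Ω.
Step 4 — Series with input arm Z1: Z_in = Z1 + (Z3 || Z2) = 0 - j0.4973 Ω = 0.4973∠-90.0° Ω.

Z = 0 - j0.4973 Ω = 0.4973∠-90.0° Ω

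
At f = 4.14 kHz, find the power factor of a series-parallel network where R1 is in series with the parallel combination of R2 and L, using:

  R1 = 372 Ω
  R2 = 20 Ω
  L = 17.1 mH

Step 1 — Angular frequency: ω = 2π·f = 2π·4140 = 2.601e+04 rad/s.
Step 2 — Component impedances:
  R1: Z = R = 372 Ω
  R2: Z = R = 20 Ω
  L: Z = jωL = j·2.601e+04·0.0171 = 0 + j444.8 Ω
Step 3 — Parallel branch: R2 || L = 1/(1/R2 + 1/L) = 19.96 + j0.8974 Ω.
Step 4 — Series with R1: Z_total = R1 + (R2 || L) = 392 + j0.8974 Ω = 392∠0.1° Ω.
Step 5 — Power factor: PF = cos(φ) = Re(Z)/|Z| = 392/392 = 1.
Step 6 — Type: Im(Z) = 0.8974 ⇒ lagging (phase φ = 0.1°).

PF = 1 (lagging, φ = 0.1°)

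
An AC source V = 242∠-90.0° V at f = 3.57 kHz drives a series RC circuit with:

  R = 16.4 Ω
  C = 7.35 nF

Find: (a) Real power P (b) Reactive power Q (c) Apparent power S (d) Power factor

Step 1 — Angular frequency: ω = 2π·f = 2π·3570 = 2.243e+04 rad/s.
Step 2 — Component impedances:
  R: Z = R = 16.4 Ω
  C: Z = 1/(jωC) = -j/(ω·C) = 0 - j6065 Ω
Step 3 — Series combination: Z_total = R + C = 16.4 - j6065 Ω = 6065∠-89.8° Ω.
Step 4 — Source phasor: V = 242∠-90.0° V = 0 - j242 V.
Step 5 — Current: I = V / Z = 0.0399 - j0.0001079 A = 0.0399∠-0.2° A.
Step 6 — Complex power: S = V·I* = 0.02611 - j9.655 VA.
Step 7 — Real power: P = Re(S) = 0.02611 W.
Step 8 — Reactive power: Q = Im(S) = -9.655 VAR.
Step 9 — Apparent power: |S| = 9.655 VA.
Step 10 — Power factor: PF = P/|S| = 0.002704 (leading).

(a) P = 0.02611 W  (b) Q = -9.655 VAR  (c) S = 9.655 VA  (d) PF = 0.002704 (leading)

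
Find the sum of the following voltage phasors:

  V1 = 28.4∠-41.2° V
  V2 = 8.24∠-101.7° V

Step 1 — Convert each phasor to rectangular form:
  V1 = 28.4·(cos(-41.2°) + j·sin(-41.2°)) = 21.37 - j18.71 V
  V2 = 8.24·(cos(-101.7°) + j·sin(-101.7°)) = -1.671 - j8.069 V
Step 2 — Sum components: V_total = 19.7 - j26.78 V.
Step 3 — Convert to polar: |V_total| = 33.24 V, ∠V_total = -53.7°.

V_total = 33.24∠-53.7° V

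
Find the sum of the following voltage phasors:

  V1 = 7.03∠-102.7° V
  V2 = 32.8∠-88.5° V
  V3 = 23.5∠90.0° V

Step 1 — Convert each phasor to rectangular form:
  V1 = 7.03·(cos(-102.7°) + j·sin(-102.7°)) = -1.546 - j6.858 V
  V2 = 32.8·(cos(-88.5°) + j·sin(-88.5°)) = 0.8586 - j32.79 V
  V3 = 23.5·(cos(90.0°) + j·sin(90.0°)) = 0 + j23.5 V
Step 2 — Sum components: V_total = -0.6869 - j16.15 V.
Step 3 — Convert to polar: |V_total| = 16.16 V, ∠V_total = -92.4°.

V_total = 16.16∠-92.4° V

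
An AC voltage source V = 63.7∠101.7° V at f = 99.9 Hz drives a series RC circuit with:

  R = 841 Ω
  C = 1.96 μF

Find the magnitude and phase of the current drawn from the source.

Step 1 — Angular frequency: ω = 2π·f = 2π·99.9 = 627.7 rad/s.
Step 2 — Component impedances:
  R: Z = R = 841 Ω
  C: Z = 1/(jωC) = -j/(ω·C) = 0 - j812.8 Ω
Step 3 — Series combination: Z_total = R + C = 841 - j812.8 Ω = 1170∠-44.0° Ω.
Step 4 — Source phasor: V = 63.7∠101.7° V = -12.92 + j62.38 V.
Step 5 — Ohm's law: I = V / Z_total = (-12.92 + j62.38) / (841 - j812.8) = -0.045 + j0.03067 A.
Step 6 — Convert to polar: |I| = 0.05446 A, ∠I = 145.7°.

I = 0.05446∠145.7° A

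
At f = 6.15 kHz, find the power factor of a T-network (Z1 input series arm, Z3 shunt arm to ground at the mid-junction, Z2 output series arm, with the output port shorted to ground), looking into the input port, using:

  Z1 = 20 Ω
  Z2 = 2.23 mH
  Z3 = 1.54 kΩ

Step 1 — Angular frequency: ω = 2π·f = 2π·6150 = 3.864e+04 rad/s.
Step 2 — Component impedances:
  Z1: Z = R = 20 Ω
  Z2: Z = jωL = j·3.864e+04·0.00223 = 0 + j86.17 Ω
  Z3: Z = R = 1540 Ω
Step 3 — With the output port shorted to ground, the output series arm Z2 runs from the junction to ground; the shunt arm Z3 also runs from the junction to ground. They appear in parallel: Z3 || Z2 = 4.807 + j85.9 Ω.
Step 4 — Series with input arm Z1: Z_in = Z1 + (Z3 || Z2) = 24.81 + j85.9 Ω = 89.41∠73.9° Ω.
Step 5 — Power factor: PF = cos(φ) = Re(Z)/|Z| = 24.807/89.412 = 0.2774.
Step 6 — Type: Im(Z) = 85.9 ⇒ lagging (phase φ = 73.9°).

PF = 0.2774 (lagging, φ = 73.9°)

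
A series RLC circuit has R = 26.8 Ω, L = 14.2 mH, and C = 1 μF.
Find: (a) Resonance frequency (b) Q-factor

Step 1 — Resonance condition Im(Z)=0 gives ω₀ = 1/√(LC).
Step 2 — ω₀ = 1/√(0.0142·1e-06) = 8392 rad/s.
Step 3 — f₀ = ω₀/(2π) = 1336 Hz.
Step 4 — Series Q: Q = ω₀L/R = 8392·0.0142/26.8 = 4.446.

(a) f₀ = 1336 Hz  (b) Q = 4.446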